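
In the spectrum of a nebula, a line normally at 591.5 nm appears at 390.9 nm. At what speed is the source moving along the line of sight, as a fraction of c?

λ'/λ₀ = 0.6609 < 1 (blueshift), so the source is approaching.
λ'/λ₀ = √((1 − β)/(1 + β)) for an approaching source ⇒ β = (1 − r²)/(1 + r²) with r = λ'/λ₀.
β = (1 − 0.4367)/(1 + 0.4367) ≈ 0.392.

0.392c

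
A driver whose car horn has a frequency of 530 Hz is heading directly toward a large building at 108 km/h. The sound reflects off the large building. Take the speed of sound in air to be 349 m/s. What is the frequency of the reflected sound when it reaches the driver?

108 km/h = 30 m/s.
The large building receives the sound from a moving source: f₁ = f₀ · v/(v − v_e) = 530 × 349/319 ≈ 580 Hz.
On the return leg the driver is a moving observer: f₂ = f₁ · (v + v_e)/v = 580 × 379/349 ≈ 630 Hz.

630 Hz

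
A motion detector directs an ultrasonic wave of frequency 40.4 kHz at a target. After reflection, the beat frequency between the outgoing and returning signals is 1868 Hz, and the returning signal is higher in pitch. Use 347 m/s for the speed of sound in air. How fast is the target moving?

7.8 m/s

Double Doppler shift off a moving reflector: f₂ = f₀ · (v + u)/(v − u) (u > 0 toward emitter).
Returning signal is higher, so f₂ = f₀ + Δf = 40400 + 1868 = 42268 Hz.
Rearranging, u = v · (f₂ − f₀)/(f₂ + f₀) = 347 × 1868/82668 ≈ 7.8 m/s.
So the target is moving at 7.8 m/s toward the emitter.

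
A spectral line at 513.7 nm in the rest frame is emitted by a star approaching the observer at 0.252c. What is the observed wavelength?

397.1 nm

Relativistic Doppler for wavelength: λ' = λ₀ · √((1 − β)/(1 + β)).
λ' = 513.7 × √(0.7480/1.2520) = 513.7 × 0.77295 ≈ 397.1 nm.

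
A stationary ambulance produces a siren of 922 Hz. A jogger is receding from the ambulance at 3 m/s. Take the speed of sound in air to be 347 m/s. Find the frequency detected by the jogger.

914 Hz

Moving observer, stationary source: f' = f · (v − v_o)/v.
f' = 922 × (347 − 3)/347 = 922 × 344/347 ≈ 914 Hz.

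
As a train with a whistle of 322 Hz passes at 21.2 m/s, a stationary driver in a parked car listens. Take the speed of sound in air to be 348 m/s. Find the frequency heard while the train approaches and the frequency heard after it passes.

343 Hz approaching; 304 Hz receding

Approaching: f₁ = f · v/(v − v_s) = 322 × 348/326.8 ≈ 343 Hz.
Receding: f₂ = f · v/(v + v_s) = 322 × 348/369.2 ≈ 304 Hz.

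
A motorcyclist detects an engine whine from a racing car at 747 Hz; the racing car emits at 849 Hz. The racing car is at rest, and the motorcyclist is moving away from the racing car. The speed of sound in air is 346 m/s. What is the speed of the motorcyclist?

f' = f · (v − v_o)/v ⇒ v_o = v · |f'/f − 1|.
v_o = 346 × |747/849 − 1| = 346 × 0.1201 ≈ 42 m/s.

42 m/s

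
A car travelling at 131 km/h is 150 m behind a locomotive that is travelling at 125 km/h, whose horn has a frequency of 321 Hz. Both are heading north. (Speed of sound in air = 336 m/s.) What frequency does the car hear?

125 km/h = 34.72 m/s; 131 km/h = 36.39 m/s.
The car is behind, so the locomotive is moving away from it while the car is moving toward the locomotive.
With source receding and observer approaching, f' = f · (v + v_o)/(v + v_s).
f' = 321 × (336 + 36.39)/(336 + 34.72) = 321 × 372.39/370.72 ≈ 322 Hz.

322 Hz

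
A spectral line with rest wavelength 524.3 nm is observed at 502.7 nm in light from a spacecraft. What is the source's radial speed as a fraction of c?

λ'/λ₀ = 0.9588 < 1 (blueshift), so the source is approaching.
λ'/λ₀ = √((1 − β)/(1 + β)) for an approaching source ⇒ β = (1 − r²)/(1 + r²) with r = λ'/λ₀.
β = (1 − 0.9193)/(1 + 0.9193) ≈ 0.042.

0.042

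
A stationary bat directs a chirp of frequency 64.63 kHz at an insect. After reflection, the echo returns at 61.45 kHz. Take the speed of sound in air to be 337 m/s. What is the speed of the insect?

8.5 m/s

Double Doppler shift off a moving reflector: f₂ = f₀ · (v + u)/(v − u) (u > 0 toward emitter).
Rearranging, u = v · (f₂ − f₀)/(f₂ + f₀) = 337 × -3.18/126.08 ≈ -8.5 m/s.
So the insect is moving at 8.5 m/s away from the emitter.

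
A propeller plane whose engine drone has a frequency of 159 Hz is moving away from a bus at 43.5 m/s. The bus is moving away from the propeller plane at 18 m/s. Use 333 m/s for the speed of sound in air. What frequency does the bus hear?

133 Hz

General Doppler shift: f' = f · (v − v_o)/(v + v_s).
f' = 159 × (333 − 18)/(333 + 43.5) = 159 × 315/376.5 ≈ 133 Hz.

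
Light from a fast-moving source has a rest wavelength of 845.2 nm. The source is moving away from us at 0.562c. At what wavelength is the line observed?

1596.1 nm

Relativistic Doppler for wavelength: λ' = λ₀ · √((1 + β)/(1 − β)).
λ' = 845.2 × √(1.5620/0.4380) = 845.2 × 1.88844 ≈ 1596.1 nm.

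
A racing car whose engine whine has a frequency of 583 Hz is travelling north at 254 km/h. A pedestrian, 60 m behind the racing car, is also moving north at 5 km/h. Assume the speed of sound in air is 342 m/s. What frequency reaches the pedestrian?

485 Hz

254 km/h = 70.56 m/s; 5 km/h = 1.389 m/s.
The pedestrian is behind, so the racing car is moving away from it while the pedestrian is moving toward the racing car.
With source receding and observer approaching, f' = f · (v + v_o)/(v + v_s).
f' = 583 × (342 + 1.389)/(342 + 70.56) = 583 × 343.39/412.56 ≈ 485 Hz.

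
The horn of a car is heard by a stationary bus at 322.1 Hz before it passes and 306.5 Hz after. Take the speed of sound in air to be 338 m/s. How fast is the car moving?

f₁/f₂ = (v + v_s)/(v − v_s), so v_s = v · (f₁ − f₂)/(f₁ + f₂).
v_s = 338 × (322.1 − 306.5)/(322.1 + 306.5) = 338 × 15.6/628.6 ≈ 8.4 m/s.

8.4 m/s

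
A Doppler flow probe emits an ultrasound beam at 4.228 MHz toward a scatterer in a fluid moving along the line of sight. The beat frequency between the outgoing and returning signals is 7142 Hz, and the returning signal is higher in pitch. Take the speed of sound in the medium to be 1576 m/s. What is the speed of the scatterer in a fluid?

Double Doppler shift off a moving reflector: f₂ = f₀ · (v + u)/(v − u) (u > 0 toward emitter).
Returning signal is higher, so f₂ = f₀ + Δf = 4228000 + 7142 = 4235142 Hz.
Rearranging, u = v · (f₂ − f₀)/(f₂ + f₀) = 1576 × 7142/8463142 ≈ 1.33 m/s.
So the scatterer in a fluid is moving at 1.33 m/s toward the emitter.

1.33 m/s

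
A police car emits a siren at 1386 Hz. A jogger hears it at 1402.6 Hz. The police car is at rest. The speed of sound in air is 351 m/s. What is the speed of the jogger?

4.2 m/s

f' > f, so the jogger is approaching.
f' = f · (v + v_o)/v ⇒ v_o = v · |f'/f − 1|.
v_o = 351 × |1402.6/1386 − 1| = 351 × 0.01198 ≈ 4.2 m/s.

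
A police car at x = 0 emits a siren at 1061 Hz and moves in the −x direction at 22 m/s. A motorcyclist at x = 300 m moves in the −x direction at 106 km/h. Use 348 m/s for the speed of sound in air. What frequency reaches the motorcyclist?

1082 Hz

106 km/h = 29.44 m/s.
The observer lies on the +x side, so the source is heading away from the observer and the observer is heading toward the source.
General Doppler shift: f' = f · (v + v_o)/(v + v_s).
f' = 1061 × (348 + 29.44)/(348 + 22) = 1061 × 377.44/370 ≈ 1082 Hz.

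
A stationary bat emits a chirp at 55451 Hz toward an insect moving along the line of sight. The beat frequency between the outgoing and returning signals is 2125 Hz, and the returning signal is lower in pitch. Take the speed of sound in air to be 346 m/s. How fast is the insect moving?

Double Doppler shift off a moving reflector: f₂ = f₀ · (v + u)/(v − u) (u > 0 toward emitter).
Returning signal is lower, so f₂ = f₀ − Δf = 55451 − 2125 = 53326 Hz.
Rearranging, u = v · (f₂ − f₀)/(f₂ + f₀) = 346 × -2125/108777 ≈ -6.8 m/s.
So the insect is moving at 6.8 m/s away from the emitter.

6.8 m/s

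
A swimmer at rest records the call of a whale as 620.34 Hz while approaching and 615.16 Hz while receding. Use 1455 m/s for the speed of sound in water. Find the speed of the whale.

f₁/f₂ = (v + v_s)/(v − v_s), so v_s = v · (f₁ − f₂)/(f₁ + f₂).
v_s = 1455 × (620.34 − 615.16)/(620.34 + 615.16) = 1455 × 5.18/1235.50 ≈ 6.1 m/s.

6.1 m/s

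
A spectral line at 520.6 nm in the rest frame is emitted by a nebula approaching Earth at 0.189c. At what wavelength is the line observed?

430.0 nm

Relativistic Doppler for wavelength: λ' = λ₀ · √((1 − β)/(1 + β)).
λ' = 520.6 × √(0.8110/1.1890) = 520.6 × 0.82588 ≈ 430.0 nm.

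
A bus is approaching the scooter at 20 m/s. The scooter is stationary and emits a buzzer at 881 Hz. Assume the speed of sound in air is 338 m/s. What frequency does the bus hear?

Only the observer moves, toward the source, so f' = f · (v + v_o)/v.
f' = 881 × (338 + 20)/338 = 881 × 358/338 ≈ 933 Hz.

933 Hz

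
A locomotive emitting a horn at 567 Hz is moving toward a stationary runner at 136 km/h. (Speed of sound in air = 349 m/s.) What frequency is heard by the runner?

136 km/h = 37.78 m/s.
Only the source moves, toward the listener, so f' = f · v/(v − v_s).
f' = 567 × 349/(349 − 37.78) = 567 × 349/311.2 ≈ 636 Hz.

636 Hz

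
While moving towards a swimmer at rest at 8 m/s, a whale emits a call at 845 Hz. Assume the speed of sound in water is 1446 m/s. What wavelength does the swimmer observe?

Only the source moves, toward the listener, so f' = f · v/(v − v_s).
f' = 845 × 1446/(1446 − 8) ≈ 850 Hz.
λ' = v/f' = 1446/849.701 ≈ 1.70 m.

1.70 m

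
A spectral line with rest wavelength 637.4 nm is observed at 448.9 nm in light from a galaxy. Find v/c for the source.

0.337

λ'/λ₀ = 0.7043 < 1 (blueshift), so the source is approaching.
λ'/λ₀ = √((1 − β)/(1 + β)) for an approaching source ⇒ β = (1 − r²)/(1 + r²) with r = λ'/λ₀.
β = (1 − 0.4960)/(1 + 0.4960) ≈ 0.337.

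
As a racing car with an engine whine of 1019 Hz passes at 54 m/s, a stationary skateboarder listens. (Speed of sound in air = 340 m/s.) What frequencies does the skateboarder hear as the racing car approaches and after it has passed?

Approaching: f₁ = f · v/(v − v_s) = 1019 × 340/286 ≈ 1211 Hz.
Receding: f₂ = f · v/(v + v_s) = 1019 × 340/394 ≈ 879 Hz.

1211 Hz approaching; 879 Hz receding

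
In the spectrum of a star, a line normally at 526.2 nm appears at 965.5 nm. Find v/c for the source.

λ'/λ₀ = 1.8349 > 1 (redshift), so the source is receding.
λ'/λ₀ = √((1 + β)/(1 − β)) for a receding source ⇒ β = (r² − 1)/(r² + 1) with r = λ'/λ₀.
β = (3.3667 − 1)/(3.3667 + 1) ≈ 0.542.

0.542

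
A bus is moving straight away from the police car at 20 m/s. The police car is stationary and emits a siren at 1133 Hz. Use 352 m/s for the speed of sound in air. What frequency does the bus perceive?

Only the observer moves, away from the source, so f' = f · (v − v_o)/v.
f' = 1133 × (352 − 20)/352 = 1133 × 332/352 ≈ 1069 Hz.

1069 Hz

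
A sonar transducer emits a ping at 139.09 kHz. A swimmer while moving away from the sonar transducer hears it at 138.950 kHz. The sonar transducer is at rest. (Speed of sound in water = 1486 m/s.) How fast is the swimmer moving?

1.50 m/s

f' = f · (v − v_o)/v ⇒ v_o = v · |f'/f − 1|.
v_o = 1486 × |138.950/139.09 − 1| = 1486 × 0.001007 ≈ 1.50 m/s.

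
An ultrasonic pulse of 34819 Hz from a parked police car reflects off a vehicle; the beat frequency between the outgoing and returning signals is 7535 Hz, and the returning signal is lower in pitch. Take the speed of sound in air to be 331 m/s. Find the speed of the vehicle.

40 m/s

Double Doppler shift off a moving reflector: f₂ = f₀ · (v + u)/(v − u) (u > 0 toward emitter).
Returning signal is lower, so f₂ = f₀ − Δf = 34819 − 7535 = 27284 Hz.
Rearranging, u = v · (f₂ − f₀)/(f₂ + f₀) = 331 × -7535/62103 ≈ -40 m/s.
So the vehicle is moving at 40 m/s away from the emitter.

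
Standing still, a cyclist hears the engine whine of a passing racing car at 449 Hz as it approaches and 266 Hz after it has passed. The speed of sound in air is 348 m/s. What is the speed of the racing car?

89 m/s

f₁/f₂ = (v + v_s)/(v − v_s), so v_s = v · (f₁ − f₂)/(f₁ + f₂).
v_s = 348 × (449 − 266)/(449 + 266) = 348 × 183/715 ≈ 89 m/s.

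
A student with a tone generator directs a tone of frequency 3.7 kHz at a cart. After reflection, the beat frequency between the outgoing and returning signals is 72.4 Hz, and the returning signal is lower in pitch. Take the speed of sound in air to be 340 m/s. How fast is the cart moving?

Double Doppler shift off a moving reflector: f₂ = f₀ · (v + u)/(v − u) (u > 0 toward emitter).
Returning signal is lower, so f₂ = f₀ − Δf = 3700 − 72.4 = 3627.6 Hz.
Rearranging, u = v · (f₂ − f₀)/(f₂ + f₀) = 340 × -72.4/7327.6 ≈ -3.4 m/s.
So the cart is moving at 3.4 m/s away from the emitter.

3.4 m/s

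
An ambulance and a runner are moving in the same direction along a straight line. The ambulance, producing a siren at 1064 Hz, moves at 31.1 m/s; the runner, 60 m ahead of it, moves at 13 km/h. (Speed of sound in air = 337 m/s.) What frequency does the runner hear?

13 km/h = 3.611 m/s.
The runner is ahead, so the ambulance is moving toward it while the runner is moving away from the ambulance.
General Doppler shift: f' = f · (v − v_o)/(v − v_s).
f' = 1064 × (337 − 3.611)/(337 − 31.1) = 1064 × 333.39/305.9 ≈ 1160 Hz.

1160 Hz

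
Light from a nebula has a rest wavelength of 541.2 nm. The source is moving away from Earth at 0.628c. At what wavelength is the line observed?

Relativistic Doppler for wavelength: λ' = λ₀ · √((1 + β)/(1 − β)).
λ' = 541.2 × √(1.6280/0.3720) = 541.2 × 2.09197 ≈ 1132.2 nm.

1132.2 nm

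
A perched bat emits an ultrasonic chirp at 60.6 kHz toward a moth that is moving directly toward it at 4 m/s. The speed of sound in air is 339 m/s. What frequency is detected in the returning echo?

62.0 kHz

At the moth (a moving observer), f₁ = f₀ · (v + u)/v = 60.6 × 343/339 ≈ 61.3 kHz.
The reflection then acts as a moving source: f₂ = f₁ · v/(v − u) ≈ 62.0 kHz.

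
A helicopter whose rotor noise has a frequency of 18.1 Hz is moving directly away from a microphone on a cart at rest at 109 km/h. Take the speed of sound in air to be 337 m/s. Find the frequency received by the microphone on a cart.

16.6 Hz

109 km/h = 30.28 m/s.
Moving source, stationary observer: f' = f · v/(v + v_s) since the source is receding.
f' = 18.1 × 337/(337 + 30.28) = 18.1 × 337/367.3 ≈ 16.6 Hz.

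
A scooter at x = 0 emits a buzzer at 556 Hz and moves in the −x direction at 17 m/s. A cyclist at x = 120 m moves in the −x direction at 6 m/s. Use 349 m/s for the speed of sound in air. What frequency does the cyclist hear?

539 Hz

The observer lies on the +x side, so the source is heading away from the observer and the observer is heading toward the source.
Both move, so f' = f · (v + v_o)/(v + v_s).
f' = 556 × (349 + 6)/(349 + 17) = 556 × 355/366 ≈ 539 Hz.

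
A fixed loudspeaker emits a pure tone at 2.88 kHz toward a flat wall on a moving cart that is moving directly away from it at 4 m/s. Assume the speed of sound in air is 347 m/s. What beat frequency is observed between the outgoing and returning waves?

66 Hz

At the flat wall on a moving cart (a moving observer), f₁ = f₀ · (v − u)/v = 2.88 × 343/347 ≈ 2.8468 kHz.
On reflection it acts as a source moving away from the stationary detector: f₂ = f₁ · v/(v + u) = 2.8468 × 347/351 ≈ 2.8144 kHz.
Equivalently f₂ = f₀ · (v − u)/(v + u).
Beat frequency (with f₀ = 2880 Hz): |f₂ − f₀| = 2u·f₀/(v + u) = 2 × 4 × 2880/351 ≈ 66 Hz.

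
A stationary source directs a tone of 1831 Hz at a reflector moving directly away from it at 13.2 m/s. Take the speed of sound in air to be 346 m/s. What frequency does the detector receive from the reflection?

1696 Hz

The reflector first receives the wave as a moving observer: f₁ = f₀ · (v − u)/v = 1831 × (346 − 13.2)/346 ≈ 1761 Hz.
The reflection then acts as a moving source: f₂ = f₁ · v/(v + u) ≈ 1696 Hz.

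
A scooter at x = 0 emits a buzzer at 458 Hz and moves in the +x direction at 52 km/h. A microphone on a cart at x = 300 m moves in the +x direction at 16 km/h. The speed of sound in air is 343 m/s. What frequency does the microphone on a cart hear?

472 Hz

52 km/h = 14.44 m/s; 16 km/h = 4.444 m/s.
The observer lies on the +x side, so the source is heading toward the observer and the observer is heading away from the source.
General Doppler shift: f' = f · (v − v_o)/(v − v_s).
f' = 458 × (343 − 4.444)/(343 − 14.44) = 458 × 338.56/328.56 ≈ 472 Hz.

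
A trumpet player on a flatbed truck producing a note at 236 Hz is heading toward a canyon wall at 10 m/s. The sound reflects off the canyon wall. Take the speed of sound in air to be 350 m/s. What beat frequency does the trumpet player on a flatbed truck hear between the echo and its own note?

The canyon wall receives the sound from a moving source: f₁ = f₀ · v/(v − v_e) = 236 × 350/340 ≈ 242.94 Hz.
On the return leg the trumpet player on a flatbed truck is a moving observer: f₂ = f₁ · (v + v_e)/v = 242.94 × 360/350 ≈ 249.88 Hz.
Beat against the emitted tone: |f₂ − f₀| = 2v_e·f₀/(v − v_e) = 2 × 10 × 236/340 ≈ 13.9 Hz.

13.9 Hz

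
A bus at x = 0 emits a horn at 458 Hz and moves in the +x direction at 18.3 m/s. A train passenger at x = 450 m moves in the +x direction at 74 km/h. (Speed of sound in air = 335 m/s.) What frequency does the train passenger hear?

74 km/h = 20.56 m/s.
The observer lies on the +x side, so the source is heading toward the observer and the observer is heading away from the source.
Both move, so f' = f · (v − v_o)/(v − v_s).
f' = 458 × (335 − 20.56)/(335 − 18.3) = 458 × 314.44/316.7 ≈ 455 Hz.

455 Hz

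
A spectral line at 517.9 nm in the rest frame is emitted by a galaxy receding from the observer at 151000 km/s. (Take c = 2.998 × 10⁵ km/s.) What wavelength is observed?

β = v/c = 151000/299800 = 0.5037.
Relativistic Doppler for wavelength: λ' = λ₀ · √((1 + β)/(1 − β)).
λ' = 517.9 × √(1.5037/0.4963) = 517.9 × 1.74057 ≈ 901.4 nm.

901.4 nm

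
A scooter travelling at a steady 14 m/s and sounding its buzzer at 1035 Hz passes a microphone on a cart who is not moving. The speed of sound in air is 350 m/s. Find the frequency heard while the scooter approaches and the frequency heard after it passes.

Approaching: f₁ = f · v/(v − v_s) = 1035 × 350/336 ≈ 1078 Hz.
Receding: f₂ = f · v/(v + v_s) = 1035 × 350/364 ≈ 995 Hz.

1078 Hz approaching; 995 Hz receding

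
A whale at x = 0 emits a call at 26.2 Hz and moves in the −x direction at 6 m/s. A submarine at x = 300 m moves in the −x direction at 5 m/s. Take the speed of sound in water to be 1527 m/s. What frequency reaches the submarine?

26.2 Hz

The observer lies on the +x side, so the source is heading away from the observer and the observer is heading toward the source.
With source receding and observer approaching, f' = f · (v + v_o)/(v + v_s).
f' = 26.2 × (1527 + 5)/(1527 + 6) = 26.2 × 1532/1533 ≈ 26.2 Hz.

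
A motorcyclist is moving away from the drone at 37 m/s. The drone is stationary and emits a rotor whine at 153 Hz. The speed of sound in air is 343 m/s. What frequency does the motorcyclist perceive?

136 Hz

Only the observer moves, away from the source, so f' = f · (v − v_o)/v.
f' = 153 × (343 − 37)/343 = 153 × 306/343 ≈ 136 Hz.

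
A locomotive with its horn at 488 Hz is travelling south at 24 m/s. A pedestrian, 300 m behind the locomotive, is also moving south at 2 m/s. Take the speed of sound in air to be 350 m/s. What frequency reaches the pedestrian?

459 Hz

The pedestrian is behind, so the locomotive is moving away from it while the pedestrian is moving toward the locomotive.
Both move, so f' = f · (v + v_o)/(v + v_s).
f' = 488 × (350 + 2)/(350 + 24) = 488 × 352/374 ≈ 459 Hz.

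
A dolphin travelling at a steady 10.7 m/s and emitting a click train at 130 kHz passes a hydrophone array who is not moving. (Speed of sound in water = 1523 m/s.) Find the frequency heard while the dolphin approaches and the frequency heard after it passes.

130.9 kHz approaching; 129.1 kHz receding

Approaching: f₁ = f · v/(v − v_s) = 130 × 1523/1512.3 ≈ 130.9 kHz.
Receding: f₂ = f · v/(v + v_s) = 130 × 1523/1533.7 ≈ 129.1 kHz.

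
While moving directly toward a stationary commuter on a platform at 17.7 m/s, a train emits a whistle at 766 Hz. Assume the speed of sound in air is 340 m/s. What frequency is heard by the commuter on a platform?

808 Hz

Moving source, stationary observer: f' = f · v/(v − v_s) since the source is approaching.
f' = 766 × 340/(340 − 17.7) = 766 × 340/322.3 ≈ 808 Hz.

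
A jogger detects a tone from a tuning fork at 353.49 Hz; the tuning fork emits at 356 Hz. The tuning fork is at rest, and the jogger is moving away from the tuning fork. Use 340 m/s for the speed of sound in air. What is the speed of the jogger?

f' = f · (v − v_o)/v ⇒ v_o = v · |f'/f − 1|.
v_o = 340 × |353.49/356 − 1| = 340 × 0.007051 ≈ 2.40 m/s.

2.40 m/s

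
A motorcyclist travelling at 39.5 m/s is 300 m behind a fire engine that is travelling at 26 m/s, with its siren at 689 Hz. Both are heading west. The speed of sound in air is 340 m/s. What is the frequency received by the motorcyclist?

The motorcyclist is behind, so the fire engine is moving away from it while the motorcyclist is moving toward the fire engine.
Both move, so f' = f · (v + v_o)/(v + v_s).
f' = 689 × (340 + 39.5)/(340 + 26) = 689 × 379.5/366 ≈ 714 Hz.

714 Hz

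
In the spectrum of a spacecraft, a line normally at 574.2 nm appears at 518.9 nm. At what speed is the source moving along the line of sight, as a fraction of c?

0.101

λ'/λ₀ = 0.9037 < 1 (blueshift), so the source is approaching.
λ'/λ₀ = √((1 − β)/(1 + β)) for an approaching source ⇒ β = (1 − r²)/(1 + r²) with r = λ'/λ₀.
β = (1 − 0.8167)/(1 + 0.8167) ≈ 0.101.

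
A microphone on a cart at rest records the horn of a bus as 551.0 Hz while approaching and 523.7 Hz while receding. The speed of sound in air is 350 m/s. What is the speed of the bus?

f₁/f₂ = (v + v_s)/(v − v_s), so v_s = v · (f₁ − f₂)/(f₁ + f₂).
v_s = 350 × (551.0 − 523.7)/(551.0 + 523.7) = 350 × 27.3/1074.7 ≈ 8.9 m/s.

8.9 m/s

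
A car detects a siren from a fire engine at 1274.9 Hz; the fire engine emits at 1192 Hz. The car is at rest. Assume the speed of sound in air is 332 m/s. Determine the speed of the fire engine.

21.6 m/s

f' > f, so the fire engine is approaching.
f' = f · v/(v − v_s) ⇒ v_s = v · |1 − f/f'|.
v_s = 332 × |1 − 1192/1274.9| = 332 × 0.06502 ≈ 21.6 m/s.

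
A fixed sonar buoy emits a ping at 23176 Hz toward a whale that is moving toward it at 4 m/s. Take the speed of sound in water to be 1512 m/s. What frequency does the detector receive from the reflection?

23299 Hz

The whale first receives the wave as a moving observer: f₁ = f₀ · (v + u)/v = 23176 × (1512 + 4)/1512 ≈ 23237 Hz.
On reflection it acts as a source moving toward the stationary detector: f₂ = f₁ · v/(v − u) = 23237 × 1512/1508 ≈ 23299 Hz.
Equivalently f₂ = f₀ · (v + u)/(v − u).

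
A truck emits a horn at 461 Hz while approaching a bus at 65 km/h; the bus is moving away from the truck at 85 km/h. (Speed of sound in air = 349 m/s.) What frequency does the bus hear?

453 Hz

65 km/h = 18.06 m/s; 85 km/h = 23.61 m/s.
Both move, so f' = f · (v − v_o)/(v − v_s).
f' = 461 × (349 − 23.61)/(349 − 18.06) = 461 × 325.39/330.94 ≈ 453 Hz.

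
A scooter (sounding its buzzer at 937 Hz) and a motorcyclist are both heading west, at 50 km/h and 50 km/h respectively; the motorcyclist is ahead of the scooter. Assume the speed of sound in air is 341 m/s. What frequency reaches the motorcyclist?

937 Hz

50 km/h = 13.89 m/s; 50 km/h = 13.89 m/s.
The motorcyclist is ahead, so the scooter is moving toward it while the motorcyclist is moving away from the scooter.
Both move, so f' = f · (v − v_o)/(v − v_s).
f' = 937 × (341 − 13.89)/(341 − 13.89) = 937 × 327.11/327.11 ≈ 937 Hz.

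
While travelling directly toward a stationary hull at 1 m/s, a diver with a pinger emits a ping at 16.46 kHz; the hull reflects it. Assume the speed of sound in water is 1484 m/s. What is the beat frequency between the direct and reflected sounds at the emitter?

22.2 Hz

The hull receives the sound from a moving source: f₁ = f₀ · v/(v − v_e) = 16.46 × 1484/1483 ≈ 16.4711 kHz.
On the return leg the diver with a pinger is a moving observer: f₂ = f₁ · (v + v_e)/v = 16.4711 × 1485/1484 ≈ 16.4822 kHz.
Equivalently f₂ = f₀ · (v + v_e)/(v − v_e).
Beat against the emitted tone (with f₀ = 16460 Hz): |f₂ − f₀| = 2v_e·f₀/(v − v_e) = 2 × 1 × 16460/1483 ≈ 22.2 Hz.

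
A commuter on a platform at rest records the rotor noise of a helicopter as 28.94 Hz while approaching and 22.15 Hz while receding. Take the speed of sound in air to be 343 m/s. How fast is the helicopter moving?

f₁/f₂ = (v + v_s)/(v − v_s), so v_s = v · (f₁ − f₂)/(f₁ + f₂).
v_s = 343 × (28.94 − 22.15)/(28.94 + 22.15) = 343 × 6.79/51.09 ≈ 46 m/s.

46 m/s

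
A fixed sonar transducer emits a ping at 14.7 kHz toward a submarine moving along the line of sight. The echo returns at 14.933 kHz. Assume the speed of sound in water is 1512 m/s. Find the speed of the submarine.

11.9 m/s

Double Doppler shift off a moving reflector: f₂ = f₀ · (v + u)/(v − u) (u > 0 toward emitter).
Rearranging, u = v · (f₂ − f₀)/(f₂ + f₀) = 1512 × 0.233/29.633 ≈ 11.9 m/s.
So the submarine is moving at 11.9 m/s toward the emitter.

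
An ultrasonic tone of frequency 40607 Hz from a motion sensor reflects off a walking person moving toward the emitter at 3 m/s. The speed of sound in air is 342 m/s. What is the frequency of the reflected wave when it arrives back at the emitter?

41326 Hz

The walking person first receives the wave as a moving observer: f₁ = f₀ · (v + u)/v = 40607 × (342 + 3)/342 ≈ 40963 Hz.
On reflection it acts as a source moving toward the stationary detector: f₂ = f₁ · v/(v − u) = 40963 × 342/339 ≈ 41326 Hz.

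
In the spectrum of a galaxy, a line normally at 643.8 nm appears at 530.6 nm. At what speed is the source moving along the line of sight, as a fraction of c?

0.191

λ'/λ₀ = 0.8242 < 1 (blueshift), so the source is approaching.
λ'/λ₀ = √((1 − β)/(1 + β)) for an approaching source ⇒ β = (1 − r²)/(1 + r²) with r = λ'/λ₀.
β = (1 − 0.6793)/(1 + 0.6793) ≈ 0.191.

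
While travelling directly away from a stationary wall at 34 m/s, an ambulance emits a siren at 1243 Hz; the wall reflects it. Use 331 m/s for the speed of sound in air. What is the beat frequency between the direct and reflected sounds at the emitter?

The wall receives the sound from a moving source: f₁ = f₀ · v/(v + v_e) = 1243 × 331/365 ≈ 1127 Hz.
On the return leg the ambulance is a moving observer: f₂ = f₁ · (v − v_e)/v = 1127 × 297/331 ≈ 1011 Hz.
Equivalently f₂ = f₀ · (v − v_e)/(v + v_e).
Beat against the emitted tone: |f₂ − f₀| = 2v_e·f₀/(v + v_e) = 2 × 34 × 1243/365 ≈ 232 Hz.

232 Hz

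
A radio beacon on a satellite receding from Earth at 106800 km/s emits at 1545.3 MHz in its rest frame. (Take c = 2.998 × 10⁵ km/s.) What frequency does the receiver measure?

1064.7 MHz

β = v/c = 106800/299800 = 0.3562.
Relativistic Doppler for frequency: f' = f₀ · √((1 − β)/(1 + β)).
f' = 1545.3 × √(0.6438/1.3562) = 1545.3 × 0.68896 ≈ 1064.7 MHz.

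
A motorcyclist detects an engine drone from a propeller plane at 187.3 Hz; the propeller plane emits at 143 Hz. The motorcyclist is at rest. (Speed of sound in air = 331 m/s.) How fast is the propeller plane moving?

f' > f, so the propeller plane is approaching.
f' = f · v/(v − v_s) ⇒ v_s = v · |1 − f/f'|.
v_s = 331 × |1 − 143/187.3| = 331 × 0.2365 ≈ 78 m/s.

78 m/s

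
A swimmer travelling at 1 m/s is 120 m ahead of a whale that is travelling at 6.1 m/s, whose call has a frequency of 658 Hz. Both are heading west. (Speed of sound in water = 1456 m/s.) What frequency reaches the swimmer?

The swimmer is ahead, so the whale is moving toward it while the swimmer is moving away from the whale.
With source approaching and observer receding, f' = f · (v − v_o)/(v − v_s).
f' = 658 × (1456 − 1)/(1456 − 6.1) = 658 × 1455/1449.9 ≈ 660 Hz.

660 Hz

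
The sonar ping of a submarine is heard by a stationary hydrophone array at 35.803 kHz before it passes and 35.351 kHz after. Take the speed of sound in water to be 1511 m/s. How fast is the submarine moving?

9.6 m/s

f₁/f₂ = (v + v_s)/(v − v_s), so v_s = v · (f₁ − f₂)/(f₁ + f₂).
v_s = 1511 × (35.803 − 35.351)/(35.803 + 35.351) = 1511 × 0.452/71.154 ≈ 9.6 m/s.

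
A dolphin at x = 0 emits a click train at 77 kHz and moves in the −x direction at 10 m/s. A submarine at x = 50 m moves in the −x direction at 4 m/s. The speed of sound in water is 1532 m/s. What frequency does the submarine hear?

76.7 kHz

The observer lies on the +x side, so the source is heading away from the observer and the observer is heading toward the source.
Both move, so f' = f · (v + v_o)/(v + v_s).
f' = 77 × (1532 + 4)/(1532 + 10) = 77 × 1536/1542 ≈ 76.7 kHz.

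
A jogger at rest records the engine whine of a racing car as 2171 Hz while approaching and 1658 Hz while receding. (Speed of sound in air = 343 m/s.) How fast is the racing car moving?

46 m/s

f₁/f₂ = (v + v_s)/(v − v_s), so v_s = v · (f₁ − f₂)/(f₁ + f₂).
v_s = 343 × (2171 − 1658)/(2171 + 1658) = 343 × 513/3829 ≈ 46 m/s.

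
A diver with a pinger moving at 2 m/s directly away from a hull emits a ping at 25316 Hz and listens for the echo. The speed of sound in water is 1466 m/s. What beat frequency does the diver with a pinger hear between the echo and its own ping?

69 Hz

The hull receives the sound from a moving source: f₁ = f₀ · v/(v + v_e) = 25316 × 1466/1468 ≈ 25281.5 Hz.
On the return leg the diver with a pinger is a moving observer: f₂ = f₁ · (v − v_e)/v = 25281.5 × 1464/1466 ≈ 25247.0 Hz.
Beat against the emitted tone: |f₂ − f₀| = 2v_e·f₀/(v + v_e) = 2 × 2 × 25316/1468 ≈ 69 Hz.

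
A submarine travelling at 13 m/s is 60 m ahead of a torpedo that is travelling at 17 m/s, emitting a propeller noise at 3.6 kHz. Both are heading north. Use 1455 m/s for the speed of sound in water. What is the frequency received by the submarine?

The submarine is ahead, so the torpedo is moving toward it while the submarine is moving away from the torpedo.
General Doppler shift: f' = f · (v − v_o)/(v − v_s).
f' = 3.6 × (1455 − 13)/(1455 − 17) = 3.6 × 1442/1438 ≈ 3.61 kHz.

3.61 kHz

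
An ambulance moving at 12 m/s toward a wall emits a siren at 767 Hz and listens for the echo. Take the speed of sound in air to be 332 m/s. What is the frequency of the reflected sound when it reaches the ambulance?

The wall receives the sound from a moving source: f₁ = f₀ · v/(v − v_e) = 767 × 332/320 ≈ 796 Hz.
On the return leg the ambulance is a moving observer: f₂ = f₁ · (v + v_e)/v = 796 × 344/332 ≈ 825 Hz.
Equivalently f₂ = f₀ · (v + v_e)/(v − v_e).

825 Hz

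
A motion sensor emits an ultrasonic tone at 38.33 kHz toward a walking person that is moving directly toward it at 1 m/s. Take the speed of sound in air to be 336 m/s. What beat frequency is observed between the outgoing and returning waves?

At the walking person (a moving observer), f₁ = f₀ · (v + u)/v = 38.33 × 337/336 ≈ 38.444 kHz.
The reflection then acts as a moving source: f₂ = f₁ · v/(v − u) ≈ 38.559 kHz.
Equivalently f₂ = f₀ · (v + u)/(v − u).
Beat frequency (with f₀ = 38330 Hz): |f₂ − f₀| = 2u·f₀/(v − u) = 2 × 1 × 38330/335 ≈ 229 Hz.

229 Hz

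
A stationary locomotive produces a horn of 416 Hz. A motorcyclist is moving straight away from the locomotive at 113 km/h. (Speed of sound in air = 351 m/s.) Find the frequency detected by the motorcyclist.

379 Hz

113 km/h = 31.39 m/s.
Moving observer, stationary source: f' = f · (v − v_o)/v.
f' = 416 × (351 − 31.39)/351 = 416 × 319.61/351 ≈ 379 Hz.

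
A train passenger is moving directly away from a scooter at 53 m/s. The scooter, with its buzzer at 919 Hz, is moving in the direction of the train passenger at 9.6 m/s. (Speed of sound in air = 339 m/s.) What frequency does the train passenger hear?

798 Hz

General Doppler shift: f' = f · (v − v_o)/(v − v_s).
f' = 919 × (339 − 53)/(339 − 9.6) = 919 × 286/329.4 ≈ 798 Hz.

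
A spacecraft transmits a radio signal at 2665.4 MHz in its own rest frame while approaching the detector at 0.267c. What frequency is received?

Relativistic Doppler for frequency: f' = f₀ · √((1 + β)/(1 − β)).
f' = 2665.4 × √(1.2670/0.7330) = 2665.4 × 1.31473 ≈ 3504.3 MHz.

3504.3 MHz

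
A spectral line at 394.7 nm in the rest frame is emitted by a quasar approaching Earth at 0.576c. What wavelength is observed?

Relativistic Doppler for wavelength: λ' = λ₀ · √((1 − β)/(1 + β)).
λ' = 394.7 × √(0.4240/1.5760) = 394.7 × 0.51869 ≈ 204.7 nm.

204.7 nm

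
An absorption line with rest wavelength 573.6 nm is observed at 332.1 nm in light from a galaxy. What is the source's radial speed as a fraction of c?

0.498

λ'/λ₀ = 0.5790 < 1 (blueshift), so the source is approaching.
λ'/λ₀ = √((1 − β)/(1 + β)) for an approaching source ⇒ β = (1 − r²)/(1 + r²) with r = λ'/λ₀.
β = (1 − 0.3352)/(1 + 0.3352) ≈ 0.498.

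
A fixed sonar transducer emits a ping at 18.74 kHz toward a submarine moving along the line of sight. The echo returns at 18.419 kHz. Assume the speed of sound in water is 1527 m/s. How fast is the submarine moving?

Double Doppler shift off a moving reflector: f₂ = f₀ · (v + u)/(v − u) (u > 0 toward emitter).
Rearranging, u = v · (f₂ − f₀)/(f₂ + f₀) = 1527 × -0.321/37.159 ≈ -13.2 m/s.
So the submarine is moving at 13.2 m/s away from the emitter.

13.2 m/s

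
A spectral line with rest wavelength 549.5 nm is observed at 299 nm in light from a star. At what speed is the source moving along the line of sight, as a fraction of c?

0.543

λ'/λ₀ = 0.5441 < 1 (blueshift), so the source is approaching.
λ'/λ₀ = √((1 − β)/(1 + β)) for an approaching source ⇒ β = (1 − r²)/(1 + r²) with r = λ'/λ₀.
β = (1 − 0.2961)/(1 + 0.2961) ≈ 0.543.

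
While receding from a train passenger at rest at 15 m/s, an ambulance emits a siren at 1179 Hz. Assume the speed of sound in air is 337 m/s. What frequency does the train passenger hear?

1129 Hz

Moving source, stationary observer: f' = f · v/(v + v_s) since the source is receding.
f' = 1179 × 337/(337 + 15) = 1179 × 337/352 ≈ 1129 Hz.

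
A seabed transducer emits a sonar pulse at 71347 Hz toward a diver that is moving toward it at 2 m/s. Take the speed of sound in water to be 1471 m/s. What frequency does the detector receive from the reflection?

71541 Hz

The diver first receives the wave as a moving observer: f₁ = f₀ · (v + u)/v = 71347 × (1471 + 2)/1471 ≈ 71444 Hz.
On reflection it acts as a source moving toward the stationary detector: f₂ = f₁ · v/(v − u) = 71444 × 1471/1469 ≈ 71541 Hz.
Equivalently f₂ = f₀ · (v + u)/(v − u).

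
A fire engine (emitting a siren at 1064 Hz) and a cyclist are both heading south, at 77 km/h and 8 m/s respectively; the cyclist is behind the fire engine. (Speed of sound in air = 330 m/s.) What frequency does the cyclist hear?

77 km/h = 21.39 m/s.
The cyclist is behind, so the fire engine is moving away from it while the cyclist is moving toward the fire engine.
Both move, so f' = f · (v + v_o)/(v + v_s).
f' = 1064 × (330 + 8)/(330 + 21.39) = 1064 × 338/351.39 ≈ 1023 Hz.

1023 Hz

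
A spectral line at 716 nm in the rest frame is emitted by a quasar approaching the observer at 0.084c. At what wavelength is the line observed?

Relativistic Doppler for wavelength: λ' = λ₀ · √((1 − β)/(1 + β)).
λ' = 716 × √(0.9160/1.0840) = 716 × 0.91925 ≈ 658.2 nm.

658.2 nm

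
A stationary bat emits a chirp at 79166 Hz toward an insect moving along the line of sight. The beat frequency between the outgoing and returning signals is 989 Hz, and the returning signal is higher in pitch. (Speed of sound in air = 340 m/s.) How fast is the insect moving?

Double Doppler shift off a moving reflector: f₂ = f₀ · (v + u)/(v − u) (u > 0 toward emitter).
Returning signal is higher, so f₂ = f₀ + Δf = 79166 + 989 = 80155 Hz.
Rearranging, u = v · (f₂ − f₀)/(f₂ + f₀) = 340 × 989/159321 ≈ 2.11 m/s.
So the insect is moving at 2.11 m/s toward the emitter.

2.11 m/s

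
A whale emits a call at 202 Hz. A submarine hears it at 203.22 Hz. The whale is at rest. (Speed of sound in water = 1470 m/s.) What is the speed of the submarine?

f' > f, so the submarine is approaching.
f' = f · (v + v_o)/v ⇒ v_o = v · |f'/f − 1|.
v_o = 1470 × |203.22/202 − 1| = 1470 × 0.00604 ≈ 8.9 m/s.

8.9 m/s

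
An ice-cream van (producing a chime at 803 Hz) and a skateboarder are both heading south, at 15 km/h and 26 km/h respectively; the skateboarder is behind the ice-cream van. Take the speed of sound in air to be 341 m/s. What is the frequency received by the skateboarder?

810 Hz

15 km/h = 4.167 m/s; 26 km/h = 7.222 m/s.
The skateboarder is behind, so the ice-cream van is moving away from it while the skateboarder is moving toward the ice-cream van.
With source receding and observer approaching, f' = f · (v + v_o)/(v + v_s).
f' = 803 × (341 + 7.222)/(341 + 4.167) = 803 × 348.22/345.17 ≈ 810 Hz.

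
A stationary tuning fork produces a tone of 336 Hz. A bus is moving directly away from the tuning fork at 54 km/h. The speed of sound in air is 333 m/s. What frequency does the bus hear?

321 Hz

54 km/h = 15 m/s.
Only the observer moves, away from the source, so f' = f · (v − v_o)/v.
f' = 336 × (333 − 15)/333 = 336 × 318/333 ≈ 321 Hz.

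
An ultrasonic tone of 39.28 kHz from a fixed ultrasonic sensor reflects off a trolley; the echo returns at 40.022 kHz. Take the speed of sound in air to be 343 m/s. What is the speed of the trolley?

3.2 m/s

Double Doppler shift off a moving reflector: f₂ = f₀ · (v + u)/(v − u) (u > 0 toward emitter).
Rearranging, u = v · (f₂ − f₀)/(f₂ + f₀) = 343 × 0.742/79.302 ≈ 3.2 m/s.
So the trolley is moving at 3.2 m/s toward the emitter.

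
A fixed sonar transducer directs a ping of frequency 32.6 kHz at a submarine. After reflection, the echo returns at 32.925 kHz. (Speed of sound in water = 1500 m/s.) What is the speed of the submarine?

Double Doppler shift off a moving reflector: f₂ = f₀ · (v + u)/(v − u) (u > 0 toward emitter).
Rearranging, u = v · (f₂ − f₀)/(f₂ + f₀) = 1500 × 0.325/65.525 ≈ 7.4 m/s.
So the submarine is moving at 7.4 m/s toward the emitter.

7.4 m/s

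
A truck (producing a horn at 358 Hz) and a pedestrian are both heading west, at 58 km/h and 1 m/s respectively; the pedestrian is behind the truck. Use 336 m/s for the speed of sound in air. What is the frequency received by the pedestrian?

343 Hz

58 km/h = 16.11 m/s.
The pedestrian is behind, so the truck is moving away from it while the pedestrian is moving toward the truck.
With source receding and observer approaching, f' = f · (v + v_o)/(v + v_s).
f' = 358 × (336 + 1)/(336 + 16.11) = 358 × 337/352.11 ≈ 343 Hz.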